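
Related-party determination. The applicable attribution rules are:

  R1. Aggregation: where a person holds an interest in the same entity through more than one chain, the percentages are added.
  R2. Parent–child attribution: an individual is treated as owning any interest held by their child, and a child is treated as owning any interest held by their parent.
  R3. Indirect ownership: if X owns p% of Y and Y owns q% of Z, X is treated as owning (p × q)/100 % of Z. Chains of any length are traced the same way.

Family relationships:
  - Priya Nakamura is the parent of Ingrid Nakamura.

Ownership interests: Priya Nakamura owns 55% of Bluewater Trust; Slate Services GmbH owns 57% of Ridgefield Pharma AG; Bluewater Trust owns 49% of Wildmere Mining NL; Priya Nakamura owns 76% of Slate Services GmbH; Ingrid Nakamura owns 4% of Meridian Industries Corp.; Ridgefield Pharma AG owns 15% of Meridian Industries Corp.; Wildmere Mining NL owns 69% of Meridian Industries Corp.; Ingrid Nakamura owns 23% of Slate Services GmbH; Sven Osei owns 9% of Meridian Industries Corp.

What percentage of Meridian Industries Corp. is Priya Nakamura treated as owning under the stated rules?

31.06%

By parent–child attribution (R2), Priya Nakamura is treated as also owning Ingrid Nakamura's interest in Slate Services GmbH, giving 76% + 23% = 99%.
By parent–child attribution (R2), Priya Nakamura is treated as owning Ingrid Nakamura's 4% interest in Meridian Industries Corp.
Chain via Slate Services GmbH → Ridgefield Pharma AG (R3): 99% × 57% × 15% = 8.4645% of Meridian Industries Corp.
Chain via Bluewater Trust → Wildmere Mining NL (R3): 55% × 49% × 69% = 18.5955% of Meridian Industries Corp.
Direct interest in Meridian Industries Corp: 4%.
Aggregating (R1): 8.4645% + 18.5955% + 4% = 31.06%.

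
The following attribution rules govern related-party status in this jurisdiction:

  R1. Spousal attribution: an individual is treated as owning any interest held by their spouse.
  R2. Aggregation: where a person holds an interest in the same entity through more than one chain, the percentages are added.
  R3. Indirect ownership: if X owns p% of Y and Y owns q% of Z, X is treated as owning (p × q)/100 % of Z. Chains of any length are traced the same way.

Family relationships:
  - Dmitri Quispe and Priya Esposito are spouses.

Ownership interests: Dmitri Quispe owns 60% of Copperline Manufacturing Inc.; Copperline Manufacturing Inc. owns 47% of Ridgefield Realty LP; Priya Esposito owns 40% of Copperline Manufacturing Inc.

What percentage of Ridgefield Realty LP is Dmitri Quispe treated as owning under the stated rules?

47%

By spousal attribution (R1), Dmitri Quispe is treated as also owning Priya Esposito's interest in Copperline Manufacturing Inc, giving 60% + 40% = 100%.
Chain via Copperline Manufacturing Inc. (R3): 100% × 47% = 47% of Ridgefield Realty LP.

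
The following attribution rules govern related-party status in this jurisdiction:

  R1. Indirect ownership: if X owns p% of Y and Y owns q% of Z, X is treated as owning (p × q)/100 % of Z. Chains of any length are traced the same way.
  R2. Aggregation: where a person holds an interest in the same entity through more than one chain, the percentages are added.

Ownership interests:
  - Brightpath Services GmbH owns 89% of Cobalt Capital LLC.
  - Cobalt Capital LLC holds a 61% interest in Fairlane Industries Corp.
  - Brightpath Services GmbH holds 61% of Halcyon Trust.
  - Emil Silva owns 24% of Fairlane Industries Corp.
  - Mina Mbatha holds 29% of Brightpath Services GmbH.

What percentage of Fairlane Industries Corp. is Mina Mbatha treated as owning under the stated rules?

15.7441%

Chain via Brightpath Services GmbH → Cobalt Capital LLC (R1): 29% × 89% × 61% = 15.7441% of Fairlane Industries Corp.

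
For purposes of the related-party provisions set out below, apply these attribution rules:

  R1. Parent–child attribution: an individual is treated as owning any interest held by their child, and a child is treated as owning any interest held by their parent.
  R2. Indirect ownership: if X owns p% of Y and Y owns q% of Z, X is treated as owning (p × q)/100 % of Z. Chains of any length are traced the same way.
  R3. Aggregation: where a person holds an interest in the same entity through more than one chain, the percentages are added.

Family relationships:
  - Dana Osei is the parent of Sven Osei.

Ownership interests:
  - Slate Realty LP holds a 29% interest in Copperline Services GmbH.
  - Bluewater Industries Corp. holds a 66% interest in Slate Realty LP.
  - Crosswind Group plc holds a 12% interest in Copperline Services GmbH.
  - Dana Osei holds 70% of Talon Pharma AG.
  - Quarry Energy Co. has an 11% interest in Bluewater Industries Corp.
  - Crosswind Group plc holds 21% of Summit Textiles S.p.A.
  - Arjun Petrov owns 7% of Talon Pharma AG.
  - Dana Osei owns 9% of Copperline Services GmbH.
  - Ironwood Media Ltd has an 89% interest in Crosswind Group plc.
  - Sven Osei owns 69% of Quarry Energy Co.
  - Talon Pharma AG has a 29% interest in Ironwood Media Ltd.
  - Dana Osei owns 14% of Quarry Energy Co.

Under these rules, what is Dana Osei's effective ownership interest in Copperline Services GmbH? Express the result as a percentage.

12.915522%

By parent–child attribution (R1), Dana Osei is treated as also owning Sven Osei's interest in Quarry Energy Co, giving 14% + 69% = 83%.
Chain via Quarry Energy Co. → Bluewater Industries Corp. → Slate Realty LP (R2): 83% × 11% × 66% × 29% = 1.747482% of Copperline Services GmbH.
Chain via Talon Pharma AG → Ironwood Media Ltd → Crosswind Group plc (R2): 70% × 29% × 89% × 12% = 2.16804% of Copperline Services GmbH.
Direct interest in Copperline Services GmbH: 9%.
Aggregating (R3): 1.747482% + 2.16804% + 9% = 12.915522%.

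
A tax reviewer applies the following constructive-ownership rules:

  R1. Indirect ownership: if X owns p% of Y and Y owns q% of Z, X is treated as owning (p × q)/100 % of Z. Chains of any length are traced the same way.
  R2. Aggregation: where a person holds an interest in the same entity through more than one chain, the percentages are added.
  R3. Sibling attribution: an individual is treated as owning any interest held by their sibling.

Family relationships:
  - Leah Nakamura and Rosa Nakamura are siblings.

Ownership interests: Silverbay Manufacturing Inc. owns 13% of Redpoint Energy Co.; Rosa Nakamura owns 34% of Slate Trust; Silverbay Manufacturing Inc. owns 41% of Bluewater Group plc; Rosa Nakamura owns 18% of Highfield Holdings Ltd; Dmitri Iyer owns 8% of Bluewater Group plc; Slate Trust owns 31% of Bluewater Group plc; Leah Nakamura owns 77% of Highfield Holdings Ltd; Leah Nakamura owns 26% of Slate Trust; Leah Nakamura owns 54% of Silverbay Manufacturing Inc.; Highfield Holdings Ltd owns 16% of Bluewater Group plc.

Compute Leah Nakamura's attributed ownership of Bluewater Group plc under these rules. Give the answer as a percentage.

By sibling attribution (R3), Leah Nakamura is treated as also owning Rosa Nakamura's interest in Highfield Holdings Ltd, giving 77% + 18% = 95%.
By sibling attribution (R3), Leah Nakamura is treated as also owning Rosa Nakamura's interest in Slate Trust, giving 26% + 34% = 60%.
Chain via Silverbay Manufacturing Inc. (R1): 54% × 41% = 22.14% of Bluewater Group plc.
Chain via Highfield Holdings Ltd (R1): 95% × 16% = 15.2% of Bluewater Group plc.
Chain via Slate Trust (R1): 60% × 31% = 18.6% of Bluewater Group plc.
Aggregating (R2): 22.14% + 15.2% + 18.6% = 55.94%.

55.94%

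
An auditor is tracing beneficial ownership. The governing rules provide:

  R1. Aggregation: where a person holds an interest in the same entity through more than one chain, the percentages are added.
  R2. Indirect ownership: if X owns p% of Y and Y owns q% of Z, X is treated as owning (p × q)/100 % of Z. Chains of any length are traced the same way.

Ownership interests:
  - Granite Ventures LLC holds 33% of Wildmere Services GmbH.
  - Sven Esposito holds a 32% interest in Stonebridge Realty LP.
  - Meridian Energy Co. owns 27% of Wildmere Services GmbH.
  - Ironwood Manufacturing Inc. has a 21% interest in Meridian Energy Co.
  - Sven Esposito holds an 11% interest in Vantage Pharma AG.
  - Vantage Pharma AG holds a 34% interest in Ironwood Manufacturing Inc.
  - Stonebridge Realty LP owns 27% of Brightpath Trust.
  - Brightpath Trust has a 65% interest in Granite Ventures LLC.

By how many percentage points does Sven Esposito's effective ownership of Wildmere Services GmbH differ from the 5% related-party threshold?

2.934662

Chain via Vantage Pharma AG → Ironwood Manufacturing Inc. → Meridian Energy Co. (R2): 11% × 34% × 21% × 27% = 0.212058% of Wildmere Services GmbH.
Chain via Stonebridge Realty LP → Brightpath Trust → Granite Ventures LLC (R2): 32% × 27% × 65% × 33% = 1.85328% of Wildmere Services GmbH.
Aggregating (R1): 0.212058% + 1.85328% = 2.065338%.
2.065338% falls short of the 5% threshold by 2.934662 percentage points.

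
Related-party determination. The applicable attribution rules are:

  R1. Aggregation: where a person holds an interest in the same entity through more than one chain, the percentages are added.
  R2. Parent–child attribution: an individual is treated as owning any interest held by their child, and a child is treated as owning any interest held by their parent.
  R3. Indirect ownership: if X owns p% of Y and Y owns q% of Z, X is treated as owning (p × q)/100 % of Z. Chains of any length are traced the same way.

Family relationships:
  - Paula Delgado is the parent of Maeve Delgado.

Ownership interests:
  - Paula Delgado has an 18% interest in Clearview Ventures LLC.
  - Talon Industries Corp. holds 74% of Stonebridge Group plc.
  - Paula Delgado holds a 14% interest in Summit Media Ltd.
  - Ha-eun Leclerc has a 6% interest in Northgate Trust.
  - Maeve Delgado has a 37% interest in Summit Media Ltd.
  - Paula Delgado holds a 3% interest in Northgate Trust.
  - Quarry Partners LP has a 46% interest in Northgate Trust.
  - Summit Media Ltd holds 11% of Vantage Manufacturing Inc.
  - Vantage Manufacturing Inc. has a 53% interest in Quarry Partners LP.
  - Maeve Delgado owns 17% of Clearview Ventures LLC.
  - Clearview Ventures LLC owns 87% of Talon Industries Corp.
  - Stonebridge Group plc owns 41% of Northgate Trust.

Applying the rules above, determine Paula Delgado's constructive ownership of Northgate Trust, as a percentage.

13.606248%

By parent–child attribution (R2), Paula Delgado is treated as also owning Maeve Delgado's interest in Summit Media Ltd, giving 14% + 37% = 51%.
By parent–child attribution (R2), Paula Delgado is treated as also owning Maeve Delgado's interest in Clearview Ventures LLC, giving 18% + 17% = 35%.
Chain via Summit Media Ltd → Vantage Manufacturing Inc. → Quarry Partners LP (R3): 51% × 11% × 53% × 46% = 1.367718% of Northgate Trust.
Chain via Clearview Ventures LLC → Talon Industries Corp. → Stonebridge Group plc (R3): 35% × 87% × 74% × 41% = 9.23853% of Northgate Trust.
Direct interest in Northgate Trust: 3%.
Aggregating (R1): 1.367718% + 9.23853% + 3% = 13.606248%.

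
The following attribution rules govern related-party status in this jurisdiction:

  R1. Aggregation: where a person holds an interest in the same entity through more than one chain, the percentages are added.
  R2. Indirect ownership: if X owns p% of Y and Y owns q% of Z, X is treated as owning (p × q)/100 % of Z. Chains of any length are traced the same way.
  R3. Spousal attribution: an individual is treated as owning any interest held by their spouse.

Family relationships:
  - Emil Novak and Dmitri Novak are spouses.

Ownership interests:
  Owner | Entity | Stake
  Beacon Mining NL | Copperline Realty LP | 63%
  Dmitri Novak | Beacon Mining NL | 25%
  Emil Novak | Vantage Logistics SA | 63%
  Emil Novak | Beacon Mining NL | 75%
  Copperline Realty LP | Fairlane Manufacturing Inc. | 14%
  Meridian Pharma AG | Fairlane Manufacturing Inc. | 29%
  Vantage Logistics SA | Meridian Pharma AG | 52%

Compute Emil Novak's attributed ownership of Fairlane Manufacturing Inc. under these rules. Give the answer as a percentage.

By spousal attribution (R3), Emil Novak is treated as also owning Dmitri Novak's interest in Beacon Mining NL, giving 75% + 25% = 100%.
Chain via Vantage Logistics SA → Meridian Pharma AG (R2): 63% × 52% × 29% = 9.5004% of Fairlane Manufacturing Inc.
Chain via Beacon Mining NL → Copperline Realty LP (R2): 100% × 63% × 14% = 8.82% of Fairlane Manufacturing Inc.
Aggregating (R1): 9.5004% + 8.82% = 18.3204%.

18.3204%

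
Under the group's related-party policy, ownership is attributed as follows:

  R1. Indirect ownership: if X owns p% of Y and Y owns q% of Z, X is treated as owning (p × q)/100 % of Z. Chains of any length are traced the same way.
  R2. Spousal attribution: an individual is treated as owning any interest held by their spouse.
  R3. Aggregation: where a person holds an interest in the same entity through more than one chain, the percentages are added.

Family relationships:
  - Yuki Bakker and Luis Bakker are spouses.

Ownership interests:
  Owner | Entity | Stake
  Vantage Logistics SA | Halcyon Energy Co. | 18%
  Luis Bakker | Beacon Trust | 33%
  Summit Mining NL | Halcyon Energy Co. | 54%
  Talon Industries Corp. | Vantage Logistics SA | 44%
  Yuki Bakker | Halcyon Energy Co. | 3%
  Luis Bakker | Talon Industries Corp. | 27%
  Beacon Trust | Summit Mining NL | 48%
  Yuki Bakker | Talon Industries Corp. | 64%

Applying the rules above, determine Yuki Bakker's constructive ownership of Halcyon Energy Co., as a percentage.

18.7608%

By spousal attribution (R2), Yuki Bakker is treated as also owning Luis Bakker's interest in Talon Industries Corp, giving 64% + 27% = 91%.
By spousal attribution (R2), Yuki Bakker is treated as owning Luis Bakker's 33% interest in Beacon Trust.
Chain via Talon Industries Corp. → Vantage Logistics SA (R1): 91% × 44% × 18% = 7.2072% of Halcyon Energy Co.
Direct interest in Halcyon Energy Co: 3%.
Chain via Beacon Trust → Summit Mining NL (R1): 33% × 48% × 54% = 8.5536% of Halcyon Energy Co.
Aggregating (R3): 7.2072% + 3% + 8.5536% = 18.7608%.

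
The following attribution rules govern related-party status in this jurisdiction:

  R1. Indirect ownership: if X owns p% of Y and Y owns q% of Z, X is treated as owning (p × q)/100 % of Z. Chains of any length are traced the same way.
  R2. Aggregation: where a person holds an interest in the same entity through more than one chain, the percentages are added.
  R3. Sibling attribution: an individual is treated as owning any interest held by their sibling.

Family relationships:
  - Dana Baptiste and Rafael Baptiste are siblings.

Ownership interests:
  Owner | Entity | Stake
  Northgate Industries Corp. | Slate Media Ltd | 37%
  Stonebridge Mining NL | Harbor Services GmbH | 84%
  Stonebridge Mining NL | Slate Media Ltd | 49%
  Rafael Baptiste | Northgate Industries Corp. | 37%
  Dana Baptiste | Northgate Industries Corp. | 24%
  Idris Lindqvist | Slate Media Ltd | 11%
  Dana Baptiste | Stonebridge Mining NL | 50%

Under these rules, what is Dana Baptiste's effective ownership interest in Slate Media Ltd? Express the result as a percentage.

By sibling attribution (R3), Dana Baptiste is treated as also owning Rafael Baptiste's interest in Northgate Industries Corp, giving 24% + 37% = 61%.
Chain via Stonebridge Mining NL (R1): 50% × 49% = 24.5% of Slate Media Ltd.
Chain via Northgate Industries Corp. (R1): 61% × 37% = 22.57% of Slate Media Ltd.
Aggregating (R2): 24.5% + 22.57% = 47.07%.

47.07%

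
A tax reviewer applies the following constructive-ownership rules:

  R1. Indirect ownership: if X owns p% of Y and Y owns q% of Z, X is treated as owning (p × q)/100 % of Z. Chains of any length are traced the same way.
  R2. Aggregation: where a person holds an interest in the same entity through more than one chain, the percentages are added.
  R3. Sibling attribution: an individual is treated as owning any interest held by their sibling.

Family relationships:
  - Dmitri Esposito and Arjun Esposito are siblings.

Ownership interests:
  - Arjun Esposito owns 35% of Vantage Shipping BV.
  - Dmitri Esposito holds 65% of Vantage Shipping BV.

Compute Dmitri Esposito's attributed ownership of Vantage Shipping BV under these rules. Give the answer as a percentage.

By sibling attribution (R3), Dmitri Esposito is treated as also owning Arjun Esposito's interest in Vantage Shipping BV, giving 65% + 35% = 100%.
Direct interest in Vantage Shipping BV: 100%.

100%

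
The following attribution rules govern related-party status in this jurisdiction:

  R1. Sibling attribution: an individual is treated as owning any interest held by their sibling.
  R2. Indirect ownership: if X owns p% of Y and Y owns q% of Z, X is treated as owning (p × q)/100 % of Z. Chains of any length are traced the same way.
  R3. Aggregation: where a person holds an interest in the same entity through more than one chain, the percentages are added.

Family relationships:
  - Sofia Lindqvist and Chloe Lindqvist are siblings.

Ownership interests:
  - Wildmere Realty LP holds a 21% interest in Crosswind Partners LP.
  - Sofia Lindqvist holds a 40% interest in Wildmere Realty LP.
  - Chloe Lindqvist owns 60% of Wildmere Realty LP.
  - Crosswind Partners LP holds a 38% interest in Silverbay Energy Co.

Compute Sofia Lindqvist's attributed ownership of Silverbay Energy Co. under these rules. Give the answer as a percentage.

7.98%

By sibling attribution (R1), Sofia Lindqvist is treated as also owning Chloe Lindqvist's interest in Wildmere Realty LP, giving 40% + 60% = 100%.
Chain via Wildmere Realty LP → Crosswind Partners LP (R2): 100% × 21% × 38% = 7.98% of Silverbay Energy Co.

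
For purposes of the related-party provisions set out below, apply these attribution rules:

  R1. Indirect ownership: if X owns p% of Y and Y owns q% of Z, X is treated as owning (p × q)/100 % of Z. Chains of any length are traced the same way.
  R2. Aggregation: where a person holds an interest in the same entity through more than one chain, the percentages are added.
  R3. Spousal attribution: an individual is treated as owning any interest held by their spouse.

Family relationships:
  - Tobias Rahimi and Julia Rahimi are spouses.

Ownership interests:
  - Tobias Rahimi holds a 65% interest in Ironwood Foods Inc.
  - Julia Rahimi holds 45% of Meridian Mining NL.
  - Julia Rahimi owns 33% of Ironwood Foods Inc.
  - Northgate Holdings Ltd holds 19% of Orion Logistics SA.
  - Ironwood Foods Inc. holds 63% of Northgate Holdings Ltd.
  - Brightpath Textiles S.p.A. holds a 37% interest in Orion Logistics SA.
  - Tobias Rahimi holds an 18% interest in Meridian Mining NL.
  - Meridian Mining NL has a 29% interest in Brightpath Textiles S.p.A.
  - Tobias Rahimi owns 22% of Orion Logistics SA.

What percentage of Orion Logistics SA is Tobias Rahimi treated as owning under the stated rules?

By spousal attribution (R3), Tobias Rahimi is treated as also owning Julia Rahimi's interest in Ironwood Foods Inc, giving 65% + 33% = 98%.
By spousal attribution (R3), Tobias Rahimi is treated as also owning Julia Rahimi's interest in Meridian Mining NL, giving 18% + 45% = 63%.
Chain via Ironwood Foods Inc. → Northgate Holdings Ltd (R1): 98% × 63% × 19% = 11.7306% of Orion Logistics SA.
Chain via Meridian Mining NL → Brightpath Textiles S.p.A. (R1): 63% × 29% × 37% = 6.7599% of Orion Logistics SA.
Direct interest in Orion Logistics SA: 22%.
Aggregating (R2): 11.7306% + 6.7599% + 22% = 40.4905%.

40.4905%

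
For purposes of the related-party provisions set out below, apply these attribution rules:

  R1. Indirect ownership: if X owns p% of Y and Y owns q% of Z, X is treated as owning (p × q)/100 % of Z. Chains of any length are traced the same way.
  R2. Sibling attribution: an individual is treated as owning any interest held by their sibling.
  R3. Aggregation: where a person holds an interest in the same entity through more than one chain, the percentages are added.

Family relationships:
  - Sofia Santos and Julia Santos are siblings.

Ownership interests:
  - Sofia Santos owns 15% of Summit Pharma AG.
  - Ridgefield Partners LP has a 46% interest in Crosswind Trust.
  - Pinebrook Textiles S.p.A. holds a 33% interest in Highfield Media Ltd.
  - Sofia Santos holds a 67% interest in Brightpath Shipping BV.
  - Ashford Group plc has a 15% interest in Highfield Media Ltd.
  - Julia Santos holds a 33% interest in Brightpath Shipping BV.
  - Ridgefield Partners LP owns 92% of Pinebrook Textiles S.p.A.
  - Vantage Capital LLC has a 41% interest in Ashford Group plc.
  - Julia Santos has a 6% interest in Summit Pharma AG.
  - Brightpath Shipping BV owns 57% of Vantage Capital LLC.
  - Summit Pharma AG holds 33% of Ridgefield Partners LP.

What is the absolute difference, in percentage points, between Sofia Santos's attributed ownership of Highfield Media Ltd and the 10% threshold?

By sibling attribution (R2), Sofia Santos is treated as also owning Julia Santos's interest in Summit Pharma AG, giving 15% + 6% = 21%.
By sibling attribution (R2), Sofia Santos is treated as also owning Julia Santos's interest in Brightpath Shipping BV, giving 67% + 33% = 100%.
Chain via Summit Pharma AG → Ridgefield Partners LP → Pinebrook Textiles S.p.A. (R1): 21% × 33% × 92% × 33% = 2.103948% of Highfield Media Ltd.
Chain via Brightpath Shipping BV → Vantage Capital LLC → Ashford Group plc (R1): 100% × 57% × 41% × 15% = 3.5055% of Highfield Media Ltd.
Aggregating (R3): 2.103948% + 3.5055% = 5.609448%.
5.609448% falls short of the 10% threshold by 4.390552 percentage points.

4.390552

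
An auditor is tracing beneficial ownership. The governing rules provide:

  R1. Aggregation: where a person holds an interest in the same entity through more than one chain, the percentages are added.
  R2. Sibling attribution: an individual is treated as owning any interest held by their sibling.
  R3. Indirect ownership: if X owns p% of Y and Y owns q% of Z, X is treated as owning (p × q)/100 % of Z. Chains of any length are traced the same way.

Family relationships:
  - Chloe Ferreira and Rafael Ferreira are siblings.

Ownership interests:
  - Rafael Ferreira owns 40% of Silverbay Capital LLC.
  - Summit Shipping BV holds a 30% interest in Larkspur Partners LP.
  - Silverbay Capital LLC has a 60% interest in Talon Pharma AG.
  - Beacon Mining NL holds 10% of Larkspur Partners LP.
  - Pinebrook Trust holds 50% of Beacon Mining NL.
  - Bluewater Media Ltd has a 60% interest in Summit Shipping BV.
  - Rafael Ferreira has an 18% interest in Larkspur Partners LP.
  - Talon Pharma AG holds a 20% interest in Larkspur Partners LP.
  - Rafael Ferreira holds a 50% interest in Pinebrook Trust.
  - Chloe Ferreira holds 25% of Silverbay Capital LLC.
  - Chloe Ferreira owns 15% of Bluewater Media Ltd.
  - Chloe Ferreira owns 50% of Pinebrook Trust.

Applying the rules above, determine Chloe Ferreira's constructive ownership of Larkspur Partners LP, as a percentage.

33.5%

By sibling attribution (R2), Chloe Ferreira is treated as also owning Rafael Ferreira's interest in Silverbay Capital LLC, giving 25% + 40% = 65%.
By sibling attribution (R2), Chloe Ferreira is treated as also owning Rafael Ferreira's interest in Pinebrook Trust, giving 50% + 50% = 100%.
By sibling attribution (R2), Chloe Ferreira is treated as owning Rafael Ferreira's 18% interest in Larkspur Partners LP.
Chain via Bluewater Media Ltd → Summit Shipping BV (R3): 15% × 60% × 30% = 2.7% of Larkspur Partners LP.
Chain via Silverbay Capital LLC → Talon Pharma AG (R3): 65% × 60% × 20% = 7.8% of Larkspur Partners LP.
Chain via Pinebrook Trust → Beacon Mining NL (R3): 100% × 50% × 10% = 5% of Larkspur Partners LP.
Direct interest in Larkspur Partners LP: 18%.
Aggregating (R1): 2.7% + 7.8% + 5% + 18% = 33.5%.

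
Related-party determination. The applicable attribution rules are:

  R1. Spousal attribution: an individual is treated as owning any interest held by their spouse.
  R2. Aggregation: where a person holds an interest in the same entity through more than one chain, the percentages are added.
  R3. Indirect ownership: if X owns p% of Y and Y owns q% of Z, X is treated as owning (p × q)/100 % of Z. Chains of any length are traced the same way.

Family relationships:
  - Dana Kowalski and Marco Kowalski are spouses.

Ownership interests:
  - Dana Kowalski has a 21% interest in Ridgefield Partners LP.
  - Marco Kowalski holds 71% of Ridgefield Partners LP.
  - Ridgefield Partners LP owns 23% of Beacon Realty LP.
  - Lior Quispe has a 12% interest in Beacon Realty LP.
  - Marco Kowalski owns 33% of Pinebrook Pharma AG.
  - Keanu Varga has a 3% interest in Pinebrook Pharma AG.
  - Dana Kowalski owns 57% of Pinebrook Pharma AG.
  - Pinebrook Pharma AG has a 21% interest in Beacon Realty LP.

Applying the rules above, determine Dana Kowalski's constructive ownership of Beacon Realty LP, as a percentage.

40.06%

By spousal attribution (R1), Dana Kowalski is treated as also owning Marco Kowalski's interest in Pinebrook Pharma AG, giving 57% + 33% = 90%.
By spousal attribution (R1), Dana Kowalski is treated as also owning Marco Kowalski's interest in Ridgefield Partners LP, giving 21% + 71% = 92%.
Chain via Pinebrook Pharma AG (R3): 90% × 21% = 18.9% of Beacon Realty LP.
Chain via Ridgefield Partners LP (R3): 92% × 23% = 21.16% of Beacon Realty LP.
Aggregating (R2): 18.9% + 21.16% = 40.06%.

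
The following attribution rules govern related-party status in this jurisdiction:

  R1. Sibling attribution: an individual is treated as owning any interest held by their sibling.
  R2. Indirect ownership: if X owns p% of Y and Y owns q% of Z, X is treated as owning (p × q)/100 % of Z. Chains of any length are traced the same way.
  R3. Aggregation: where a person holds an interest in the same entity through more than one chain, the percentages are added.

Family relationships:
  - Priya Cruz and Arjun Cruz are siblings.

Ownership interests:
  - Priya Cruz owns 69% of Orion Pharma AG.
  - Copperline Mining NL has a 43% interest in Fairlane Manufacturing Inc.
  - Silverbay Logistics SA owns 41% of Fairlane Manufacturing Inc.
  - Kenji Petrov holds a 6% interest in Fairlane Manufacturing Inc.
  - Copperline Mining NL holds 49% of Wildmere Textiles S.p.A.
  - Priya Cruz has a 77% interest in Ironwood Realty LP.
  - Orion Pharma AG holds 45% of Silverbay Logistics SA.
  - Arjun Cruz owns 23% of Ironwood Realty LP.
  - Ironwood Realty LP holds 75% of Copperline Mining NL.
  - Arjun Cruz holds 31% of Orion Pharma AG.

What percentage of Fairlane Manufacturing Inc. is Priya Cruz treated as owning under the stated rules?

By sibling attribution (R1), Priya Cruz is treated as also owning Arjun Cruz's interest in Ironwood Realty LP, giving 77% + 23% = 100%.
By sibling attribution (R1), Priya Cruz is treated as also owning Arjun Cruz's interest in Orion Pharma AG, giving 69% + 31% = 100%.
Chain via Ironwood Realty LP → Copperline Mining NL (R2): 100% × 75% × 43% = 32.25% of Fairlane Manufacturing Inc.
Chain via Orion Pharma AG → Silverbay Logistics SA (R2): 100% × 45% × 41% = 18.45% of Fairlane Manufacturing Inc.
Aggregating (R3): 32.25% + 18.45% = 50.7%.

50.7%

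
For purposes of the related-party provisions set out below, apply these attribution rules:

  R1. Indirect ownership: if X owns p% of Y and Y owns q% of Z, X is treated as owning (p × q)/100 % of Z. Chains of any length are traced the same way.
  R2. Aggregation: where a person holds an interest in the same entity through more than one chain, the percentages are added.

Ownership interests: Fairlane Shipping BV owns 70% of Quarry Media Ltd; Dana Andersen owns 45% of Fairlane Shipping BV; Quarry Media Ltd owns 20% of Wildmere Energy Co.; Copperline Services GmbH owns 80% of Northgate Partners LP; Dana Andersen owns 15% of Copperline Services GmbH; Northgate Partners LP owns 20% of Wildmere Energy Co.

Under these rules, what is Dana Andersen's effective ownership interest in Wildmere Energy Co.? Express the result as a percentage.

Chain via Copperline Services GmbH → Northgate Partners LP (R1): 15% × 80% × 20% = 2.4% of Wildmere Energy Co.
Chain via Fairlane Shipping BV → Quarry Media Ltd (R1): 45% × 70% × 20% = 6.3% of Wildmere Energy Co.
Aggregating (R2): 2.4% + 6.3% = 8.7%.

8.7%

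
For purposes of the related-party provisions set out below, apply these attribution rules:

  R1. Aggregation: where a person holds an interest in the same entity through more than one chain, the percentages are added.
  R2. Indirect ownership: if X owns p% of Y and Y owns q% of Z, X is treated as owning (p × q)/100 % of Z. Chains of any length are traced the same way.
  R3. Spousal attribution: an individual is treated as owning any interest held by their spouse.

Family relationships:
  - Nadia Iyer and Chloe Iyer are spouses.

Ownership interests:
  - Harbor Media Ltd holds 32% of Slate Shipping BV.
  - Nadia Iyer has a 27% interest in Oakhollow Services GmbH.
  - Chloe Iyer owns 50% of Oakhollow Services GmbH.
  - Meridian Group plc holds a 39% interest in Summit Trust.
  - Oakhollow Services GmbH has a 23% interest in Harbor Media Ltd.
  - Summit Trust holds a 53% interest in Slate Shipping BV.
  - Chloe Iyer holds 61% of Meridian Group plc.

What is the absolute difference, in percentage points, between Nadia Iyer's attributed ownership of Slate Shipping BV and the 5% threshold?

By spousal attribution (R3), Nadia Iyer is treated as also owning Chloe Iyer's interest in Oakhollow Services GmbH, giving 27% + 50% = 77%.
By spousal attribution (R3), Nadia Iyer is treated as owning Chloe Iyer's 61% interest in Meridian Group plc.
Chain via Oakhollow Services GmbH → Harbor Media Ltd (R2): 77% × 23% × 32% = 5.6672% of Slate Shipping BV.
Chain via Meridian Group plc → Summit Trust (R2): 61% × 39% × 53% = 12.6087% of Slate Shipping BV.
Aggregating (R1): 5.6672% + 12.6087% = 18.2759%.
18.2759% exceeds the 5% threshold by 13.2759 percentage points.

13.2759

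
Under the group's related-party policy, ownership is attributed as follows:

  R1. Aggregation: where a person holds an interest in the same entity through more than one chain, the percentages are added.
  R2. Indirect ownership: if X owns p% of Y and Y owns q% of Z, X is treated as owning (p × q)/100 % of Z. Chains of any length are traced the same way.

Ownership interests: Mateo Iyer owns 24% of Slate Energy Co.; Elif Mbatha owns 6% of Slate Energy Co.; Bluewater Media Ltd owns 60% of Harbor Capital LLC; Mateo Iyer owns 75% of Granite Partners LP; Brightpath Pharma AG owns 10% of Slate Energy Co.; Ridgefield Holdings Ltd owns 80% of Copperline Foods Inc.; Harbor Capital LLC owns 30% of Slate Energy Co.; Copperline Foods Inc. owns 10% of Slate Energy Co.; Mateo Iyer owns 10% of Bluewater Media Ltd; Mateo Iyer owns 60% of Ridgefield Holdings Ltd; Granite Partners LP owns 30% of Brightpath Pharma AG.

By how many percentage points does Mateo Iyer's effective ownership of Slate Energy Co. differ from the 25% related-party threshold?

Chain via Ridgefield Holdings Ltd → Copperline Foods Inc. (R2): 60% × 80% × 10% = 4.8% of Slate Energy Co.
Chain via Bluewater Media Ltd → Harbor Capital LLC (R2): 10% × 60% × 30% = 1.8% of Slate Energy Co.
Chain via Granite Partners LP → Brightpath Pharma AG (R2): 75% × 30% × 10% = 2.25% of Slate Energy Co.
Direct interest in Slate Energy Co: 24%.
Aggregating (R1): 4.8% + 1.8% + 2.25% + 24% = 32.85%.
32.85% exceeds the 25% threshold by 7.85 percentage points.

7.85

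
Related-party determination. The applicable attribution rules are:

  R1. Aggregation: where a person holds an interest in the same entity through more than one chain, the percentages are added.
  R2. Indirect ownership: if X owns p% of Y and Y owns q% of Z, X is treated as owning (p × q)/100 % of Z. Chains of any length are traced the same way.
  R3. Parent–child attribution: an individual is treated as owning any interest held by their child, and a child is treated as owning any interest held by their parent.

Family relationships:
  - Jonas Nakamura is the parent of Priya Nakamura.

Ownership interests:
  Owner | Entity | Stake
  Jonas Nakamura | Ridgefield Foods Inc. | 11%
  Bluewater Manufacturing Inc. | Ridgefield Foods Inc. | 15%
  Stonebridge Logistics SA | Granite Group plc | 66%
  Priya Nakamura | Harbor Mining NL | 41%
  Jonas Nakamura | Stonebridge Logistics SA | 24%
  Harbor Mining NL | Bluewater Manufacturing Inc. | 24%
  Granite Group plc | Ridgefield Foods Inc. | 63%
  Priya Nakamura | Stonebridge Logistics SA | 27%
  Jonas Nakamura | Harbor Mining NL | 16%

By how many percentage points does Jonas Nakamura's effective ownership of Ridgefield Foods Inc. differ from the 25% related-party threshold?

9.2578

By parent–child attribution (R3), Jonas Nakamura is treated as also owning Priya Nakamura's interest in Stonebridge Logistics SA, giving 24% + 27% = 51%.
By parent–child attribution (R3), Jonas Nakamura is treated as also owning Priya Nakamura's interest in Harbor Mining NL, giving 16% + 41% = 57%.
Chain via Stonebridge Logistics SA → Granite Group plc (R2): 51% × 66% × 63% = 21.2058% of Ridgefield Foods Inc.
Chain via Harbor Mining NL → Bluewater Manufacturing Inc. (R2): 57% × 24% × 15% = 2.052% of Ridgefield Foods Inc.
Direct interest in Ridgefield Foods Inc: 11%.
Aggregating (R1): 21.2058% + 2.052% + 11% = 34.2578%.
34.2578% exceeds the 25% threshold by 9.2578 percentage points.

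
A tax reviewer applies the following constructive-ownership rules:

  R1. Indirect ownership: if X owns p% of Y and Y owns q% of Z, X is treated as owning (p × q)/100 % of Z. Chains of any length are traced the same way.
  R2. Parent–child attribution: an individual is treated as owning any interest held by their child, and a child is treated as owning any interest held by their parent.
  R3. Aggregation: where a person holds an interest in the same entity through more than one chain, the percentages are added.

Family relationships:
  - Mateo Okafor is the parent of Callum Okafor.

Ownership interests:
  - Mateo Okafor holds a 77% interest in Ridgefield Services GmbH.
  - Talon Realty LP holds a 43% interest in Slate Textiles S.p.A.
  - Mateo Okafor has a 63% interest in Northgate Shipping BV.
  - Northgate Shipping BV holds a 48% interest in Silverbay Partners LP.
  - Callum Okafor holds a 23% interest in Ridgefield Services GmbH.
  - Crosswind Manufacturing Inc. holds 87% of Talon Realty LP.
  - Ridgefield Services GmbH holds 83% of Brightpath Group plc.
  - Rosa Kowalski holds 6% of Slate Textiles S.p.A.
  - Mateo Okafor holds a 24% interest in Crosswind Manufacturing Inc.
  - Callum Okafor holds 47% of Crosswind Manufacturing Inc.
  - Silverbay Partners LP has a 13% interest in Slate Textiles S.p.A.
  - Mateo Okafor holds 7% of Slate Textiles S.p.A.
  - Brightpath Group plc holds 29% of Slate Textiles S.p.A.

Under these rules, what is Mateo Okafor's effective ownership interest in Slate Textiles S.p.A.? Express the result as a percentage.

By parent–child attribution (R2), Mateo Okafor is treated as also owning Callum Okafor's interest in Ridgefield Services GmbH, giving 77% + 23% = 100%.
By parent–child attribution (R2), Mateo Okafor is treated as also owning Callum Okafor's interest in Crosswind Manufacturing Inc, giving 24% + 47% = 71%.
Chain via Ridgefield Services GmbH → Brightpath Group plc (R1): 100% × 83% × 29% = 24.07% of Slate Textiles S.p.A.
Chain via Crosswind Manufacturing Inc. → Talon Realty LP (R1): 71% × 87% × 43% = 26.5611% of Slate Textiles S.p.A.
Chain via Northgate Shipping BV → Silverbay Partners LP (R1): 63% × 48% × 13% = 3.9312% of Slate Textiles S.p.A.
Direct interest in Slate Textiles S.p.A: 7%.
Aggregating (R3): 24.07% + 26.5611% + 3.9312% + 7% = 61.5623%.

61.5623%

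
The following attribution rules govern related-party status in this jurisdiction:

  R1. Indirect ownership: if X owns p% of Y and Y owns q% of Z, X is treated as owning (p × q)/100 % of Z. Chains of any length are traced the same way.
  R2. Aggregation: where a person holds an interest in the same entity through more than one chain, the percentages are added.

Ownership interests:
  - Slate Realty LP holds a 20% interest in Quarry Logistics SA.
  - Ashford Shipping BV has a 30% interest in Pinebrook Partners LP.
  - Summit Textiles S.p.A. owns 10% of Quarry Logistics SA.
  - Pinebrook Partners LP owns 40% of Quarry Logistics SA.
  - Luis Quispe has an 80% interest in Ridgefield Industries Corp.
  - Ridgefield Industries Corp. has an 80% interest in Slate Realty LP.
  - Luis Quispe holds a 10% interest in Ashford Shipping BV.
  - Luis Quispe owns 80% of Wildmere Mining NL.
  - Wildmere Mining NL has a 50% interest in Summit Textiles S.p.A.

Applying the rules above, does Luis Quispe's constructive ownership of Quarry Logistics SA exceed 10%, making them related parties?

Chain via Ashford Shipping BV → Pinebrook Partners LP (R1): 10% × 30% × 40% = 1.2% of Quarry Logistics SA.
Chain via Wildmere Mining NL → Summit Textiles S.p.A. (R1): 80% × 50% × 10% = 4% of Quarry Logistics SA.
Chain via Ridgefield Industries Corp. → Slate Realty LP (R1): 80% × 80% × 20% = 12.8% of Quarry Logistics SA.
Aggregating (R2): 1.2% + 4% + 12.8% = 18%.
18% exceeds the 10% threshold, so Luis is a related party to Quarry Logistics SA.

Yes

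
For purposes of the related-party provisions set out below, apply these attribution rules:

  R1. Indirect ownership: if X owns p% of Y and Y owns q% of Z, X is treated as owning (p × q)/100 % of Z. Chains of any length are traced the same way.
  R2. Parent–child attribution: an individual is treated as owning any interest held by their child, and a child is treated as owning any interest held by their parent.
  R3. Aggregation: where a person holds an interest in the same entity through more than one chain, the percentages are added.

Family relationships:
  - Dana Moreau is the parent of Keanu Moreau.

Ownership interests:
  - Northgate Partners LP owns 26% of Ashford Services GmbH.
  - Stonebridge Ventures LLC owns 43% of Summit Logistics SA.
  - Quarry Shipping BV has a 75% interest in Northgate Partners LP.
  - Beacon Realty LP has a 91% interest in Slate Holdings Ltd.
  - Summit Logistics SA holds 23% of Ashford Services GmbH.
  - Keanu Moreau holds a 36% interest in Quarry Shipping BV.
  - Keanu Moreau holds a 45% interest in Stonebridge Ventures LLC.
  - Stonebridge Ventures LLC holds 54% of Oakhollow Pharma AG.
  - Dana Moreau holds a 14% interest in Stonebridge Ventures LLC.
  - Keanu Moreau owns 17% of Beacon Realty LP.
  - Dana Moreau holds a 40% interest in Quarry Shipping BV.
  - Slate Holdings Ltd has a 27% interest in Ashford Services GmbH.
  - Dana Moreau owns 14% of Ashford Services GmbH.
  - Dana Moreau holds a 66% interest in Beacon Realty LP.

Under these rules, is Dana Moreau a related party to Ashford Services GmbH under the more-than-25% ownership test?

Yes

By parent–child attribution (R2), Dana Moreau is treated as also owning Keanu Moreau's interest in Quarry Shipping BV, giving 40% + 36% = 76%.
By parent–child attribution (R2), Dana Moreau is treated as also owning Keanu Moreau's interest in Beacon Realty LP, giving 66% + 17% = 83%.
By parent–child attribution (R2), Dana Moreau is treated as also owning Keanu Moreau's interest in Stonebridge Ventures LLC, giving 14% + 45% = 59%.
Chain via Quarry Shipping BV → Northgate Partners LP (R1): 76% × 75% × 26% = 14.82% of Ashford Services GmbH.
Chain via Beacon Realty LP → Slate Holdings Ltd (R1): 83% × 91% × 27% = 20.3931% of Ashford Services GmbH.
Chain via Stonebridge Ventures LLC → Summit Logistics SA (R1): 59% × 43% × 23% = 5.8351% of Ashford Services GmbH.
Direct interest in Ashford Services GmbH: 14%.
Aggregating (R3): 14.82% + 20.3931% + 5.8351% + 14% = 55.0482%.
55.0482% exceeds the 25% threshold, so Dana is a related party to Ashford Services GmbH.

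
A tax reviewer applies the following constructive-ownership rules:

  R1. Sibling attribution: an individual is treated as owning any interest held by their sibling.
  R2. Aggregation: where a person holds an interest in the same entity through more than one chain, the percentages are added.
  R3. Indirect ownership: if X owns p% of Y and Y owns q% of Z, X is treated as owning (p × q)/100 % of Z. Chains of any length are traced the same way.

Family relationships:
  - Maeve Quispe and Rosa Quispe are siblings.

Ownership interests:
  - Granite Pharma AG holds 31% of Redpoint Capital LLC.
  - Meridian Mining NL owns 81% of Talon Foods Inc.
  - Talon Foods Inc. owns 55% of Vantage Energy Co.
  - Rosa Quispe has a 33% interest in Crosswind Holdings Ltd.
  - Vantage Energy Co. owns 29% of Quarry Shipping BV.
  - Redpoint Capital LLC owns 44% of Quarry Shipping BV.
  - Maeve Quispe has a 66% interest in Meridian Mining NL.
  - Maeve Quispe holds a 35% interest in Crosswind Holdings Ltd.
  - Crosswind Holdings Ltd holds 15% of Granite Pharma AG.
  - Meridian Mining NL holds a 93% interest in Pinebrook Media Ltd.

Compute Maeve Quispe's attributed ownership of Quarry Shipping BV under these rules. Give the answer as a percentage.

By sibling attribution (R1), Maeve Quispe is treated as also owning Rosa Quispe's interest in Crosswind Holdings Ltd, giving 35% + 33% = 68%.
Chain via Crosswind Holdings Ltd → Granite Pharma AG → Redpoint Capital LLC (R3): 68% × 15% × 31% × 44% = 1.39128% of Quarry Shipping BV.
Chain via Meridian Mining NL → Talon Foods Inc. → Vantage Energy Co. (R3): 66% × 81% × 55% × 29% = 8.52687% of Quarry Shipping BV.
Aggregating (R2): 1.39128% + 8.52687% = 9.91815%.

9.91815%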